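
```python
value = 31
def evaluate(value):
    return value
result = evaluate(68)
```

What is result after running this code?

Step 1: Global value = 31.
Step 2: evaluate(68) takes parameter value = 68, which shadows the global.
Step 3: result = 68

The answer is 68.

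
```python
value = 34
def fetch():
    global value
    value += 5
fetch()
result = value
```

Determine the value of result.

Step 1: value = 34 globally.
Step 2: fetch() modifies global value: value += 5 = 39.
Step 3: result = 39

The answer is 39.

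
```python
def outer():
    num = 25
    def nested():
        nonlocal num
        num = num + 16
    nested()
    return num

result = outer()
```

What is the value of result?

Step 1: outer() sets num = 25.
Step 2: nested() uses nonlocal to modify num in outer's scope: num = 25 + 16 = 41.
Step 3: outer() returns the modified num = 41

The answer is 41.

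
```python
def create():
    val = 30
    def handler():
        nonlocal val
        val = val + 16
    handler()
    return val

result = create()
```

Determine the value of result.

Step 1: create() sets val = 30.
Step 2: handler() uses nonlocal to modify val in create's scope: val = 30 + 16 = 46.
Step 3: create() returns the modified val = 46

The answer is 46.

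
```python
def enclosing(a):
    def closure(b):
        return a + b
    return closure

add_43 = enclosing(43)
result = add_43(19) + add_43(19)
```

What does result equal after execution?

Step 1: add_43 captures a = 43.
Step 2: add_43(19) = 43 + 19 = 62, called twice.
Step 3: result = 62 + 62 = 124

The answer is 124.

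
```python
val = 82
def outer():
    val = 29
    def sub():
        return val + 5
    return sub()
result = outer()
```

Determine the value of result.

Step 1: outer() shadows global val with val = 29.
Step 2: sub() finds val = 29 in enclosing scope, computes 29 + 5 = 34.
Step 3: result = 34

The answer is 34.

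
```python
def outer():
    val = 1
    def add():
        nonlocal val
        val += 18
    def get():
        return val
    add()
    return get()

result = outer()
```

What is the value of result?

Step 1: val = 1. add() modifies it via nonlocal, get() reads it.
Step 2: add() makes val = 1 + 18 = 19.
Step 3: get() returns 19. result = 19

The answer is 19.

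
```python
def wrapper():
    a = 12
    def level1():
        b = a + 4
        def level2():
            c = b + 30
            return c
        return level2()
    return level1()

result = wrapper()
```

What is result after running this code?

Step 1: a = 12. b = a + 4 = 16.
Step 2: c = b + 30 = 16 + 30 = 46.
Step 3: result = 46

The answer is 46.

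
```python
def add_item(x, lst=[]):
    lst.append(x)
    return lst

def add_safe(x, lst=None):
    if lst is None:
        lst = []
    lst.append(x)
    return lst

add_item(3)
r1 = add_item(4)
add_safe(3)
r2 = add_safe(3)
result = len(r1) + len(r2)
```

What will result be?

Step 1: add_item shares mutable default: after 2 calls, lst = [3, 4], len = 2.
Step 2: add_safe creates fresh list each time: r2 = [3], len = 1.
Step 3: result = 2 + 1 = 3

The answer is 3.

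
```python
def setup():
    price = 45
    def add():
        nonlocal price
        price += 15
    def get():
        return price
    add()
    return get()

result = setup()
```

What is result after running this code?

Step 1: price = 45. add() modifies it via nonlocal, get() reads it.
Step 2: add() makes price = 45 + 15 = 60.
Step 3: get() returns 60. result = 60

The answer is 60.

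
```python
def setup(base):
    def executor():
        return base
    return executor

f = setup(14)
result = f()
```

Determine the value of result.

Step 1: setup(14) creates closure capturing base = 14.
Step 2: f() returns the captured base = 14.
Step 3: result = 14

The answer is 14.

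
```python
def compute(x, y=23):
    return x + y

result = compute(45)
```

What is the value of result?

Step 1: compute(45) uses default y = 23.
Step 2: Returns 45 + 23 = 68.
Step 3: result = 68

The answer is 68.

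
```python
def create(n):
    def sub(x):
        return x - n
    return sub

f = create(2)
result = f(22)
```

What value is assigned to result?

Step 1: create(2) creates a closure capturing n = 2.
Step 2: f(22) computes 22 - 2 = 20.
Step 3: result = 20

The answer is 20.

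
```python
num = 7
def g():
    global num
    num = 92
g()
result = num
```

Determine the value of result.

Step 1: num = 7 globally.
Step 2: g() declares global num and sets it to 92.
Step 3: After g(), global num = 92. result = 92

The answer is 92.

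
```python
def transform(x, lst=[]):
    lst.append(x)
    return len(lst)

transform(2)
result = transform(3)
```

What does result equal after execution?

Step 1: Mutable default list persists between calls.
Step 2: First call: lst = [2], len = 1. Second call: lst = [2, 3], len = 2.
Step 3: result = 2

The answer is 2.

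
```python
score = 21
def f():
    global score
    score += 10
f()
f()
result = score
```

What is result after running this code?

Step 1: score = 21.
Step 2: First f(): score = 21 + 10 = 31.
Step 3: Second f(): score = 31 + 10 = 41. result = 41

The answer is 41.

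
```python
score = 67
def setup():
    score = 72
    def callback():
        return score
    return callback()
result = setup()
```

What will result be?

Step 1: score = 67 globally, but setup() defines score = 72 locally.
Step 2: callback() looks up score. Not in local scope, so checks enclosing scope (setup) and finds score = 72.
Step 3: result = 72

The answer is 72.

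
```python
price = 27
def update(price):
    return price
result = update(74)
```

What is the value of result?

Step 1: Global price = 27.
Step 2: update(74) takes parameter price = 74, which shadows the global.
Step 3: result = 74

The answer is 74.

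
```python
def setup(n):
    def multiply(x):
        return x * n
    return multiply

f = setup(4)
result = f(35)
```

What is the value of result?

Step 1: setup(4) returns multiply closure with n = 4.
Step 2: f(35) computes 35 * 4 = 140.
Step 3: result = 140

The answer is 140.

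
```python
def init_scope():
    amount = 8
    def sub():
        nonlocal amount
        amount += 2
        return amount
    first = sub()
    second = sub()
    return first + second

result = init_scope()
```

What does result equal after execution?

Step 1: amount starts at 8.
Step 2: First call: amount = 8 + 2 = 10, returns 10.
Step 3: Second call: amount = 10 + 2 = 12, returns 12.
Step 4: result = 10 + 12 = 22

The answer is 22.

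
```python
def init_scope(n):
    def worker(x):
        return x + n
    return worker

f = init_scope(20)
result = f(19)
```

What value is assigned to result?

Step 1: init_scope(20) creates a closure that captures n = 20.
Step 2: f(19) calls the closure with x = 19, returning 19 + 20 = 39.
Step 3: result = 39

The answer is 39.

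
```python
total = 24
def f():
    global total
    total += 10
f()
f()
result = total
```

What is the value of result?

Step 1: total = 24.
Step 2: First f(): total = 24 + 10 = 34.
Step 3: Second f(): total = 34 + 10 = 44. result = 44

The answer is 44.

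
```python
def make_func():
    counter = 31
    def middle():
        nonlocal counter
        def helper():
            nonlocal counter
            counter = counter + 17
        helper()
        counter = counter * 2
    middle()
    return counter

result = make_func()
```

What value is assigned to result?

Step 1: counter = 31.
Step 2: helper() adds 17: counter = 31 + 17 = 48.
Step 3: middle() doubles: counter = 48 * 2 = 96.
Step 4: result = 96

The answer is 96.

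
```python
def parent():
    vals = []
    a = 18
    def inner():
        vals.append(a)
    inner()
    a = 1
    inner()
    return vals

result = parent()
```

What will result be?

Step 1: a = 18. inner() appends current a to vals.
Step 2: First inner(): appends 18. Then a = 1.
Step 3: Second inner(): appends 1 (closure sees updated a). result = [18, 1]

The answer is [18, 1].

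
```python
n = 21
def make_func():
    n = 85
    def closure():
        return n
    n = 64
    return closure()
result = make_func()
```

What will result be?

Step 1: make_func() sets n = 85, then later n = 64.
Step 2: closure() is called after n is reassigned to 64. Closures capture variables by reference, not by value.
Step 3: result = 64

The answer is 64.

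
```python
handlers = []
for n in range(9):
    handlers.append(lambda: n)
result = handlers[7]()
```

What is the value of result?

Step 1: The loop creates 9 lambdas, all referencing the same variable n.
Step 2: After the loop, n = 8 (final value).
Step 3: handlers[7]() looks up n at call time and finds 8. This is the late binding gotcha. result = 8

The answer is 8.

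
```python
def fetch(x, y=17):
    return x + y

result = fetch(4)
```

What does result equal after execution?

Step 1: fetch(4) uses default y = 17.
Step 2: Returns 4 + 17 = 21.
Step 3: result = 21

The answer is 21.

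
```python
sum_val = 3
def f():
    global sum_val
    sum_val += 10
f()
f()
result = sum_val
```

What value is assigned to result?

Step 1: sum_val = 3.
Step 2: First f(): sum_val = 3 + 10 = 13.
Step 3: Second f(): sum_val = 13 + 10 = 23. result = 23

The answer is 23.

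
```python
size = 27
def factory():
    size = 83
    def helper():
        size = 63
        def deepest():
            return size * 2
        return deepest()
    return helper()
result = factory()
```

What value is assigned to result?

Step 1: deepest() looks up size through LEGB: not local, finds size = 63 in enclosing helper().
Step 2: Returns 63 * 2 = 126.
Step 3: result = 126

The answer is 126.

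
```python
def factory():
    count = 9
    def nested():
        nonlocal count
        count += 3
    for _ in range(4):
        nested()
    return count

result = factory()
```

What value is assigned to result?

Step 1: count = 9.
Step 2: nested() is called 4 times in a loop, each adding 3 via nonlocal.
Step 3: count = 9 + 3 * 4 = 21

The answer is 21.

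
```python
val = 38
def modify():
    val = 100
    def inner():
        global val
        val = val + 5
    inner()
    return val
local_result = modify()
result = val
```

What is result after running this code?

Step 1: Global val = 38. modify() creates local val = 100.
Step 2: inner() declares global val and adds 5: global val = 38 + 5 = 43.
Step 3: modify() returns its local val = 100 (unaffected by inner).
Step 4: result = global val = 43

The answer is 43.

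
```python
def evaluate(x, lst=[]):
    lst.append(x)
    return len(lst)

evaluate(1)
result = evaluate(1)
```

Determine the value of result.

Step 1: Mutable default list persists between calls.
Step 2: First call: lst = [1], len = 1. Second call: lst = [1, 1], len = 2.
Step 3: result = 2

The answer is 2.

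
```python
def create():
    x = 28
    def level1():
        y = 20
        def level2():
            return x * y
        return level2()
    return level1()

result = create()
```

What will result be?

Step 1: x = 28 in create. y = 20 in level1.
Step 2: level2() reads x = 28 and y = 20 from enclosing scopes.
Step 3: result = 28 * 20 = 560

The answer is 560.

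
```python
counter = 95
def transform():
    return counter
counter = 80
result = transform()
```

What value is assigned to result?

Step 1: counter is first set to 95, then reassigned to 80.
Step 2: transform() is called after the reassignment, so it looks up the current global counter = 80.
Step 3: result = 80

The answer is 80.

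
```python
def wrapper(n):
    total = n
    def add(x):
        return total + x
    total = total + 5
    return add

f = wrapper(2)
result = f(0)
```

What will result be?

Step 1: wrapper(2) sets total = 2, then total = 2 + 5 = 7.
Step 2: Closures capture by reference, so add sees total = 7.
Step 3: f(0) returns 7 + 0 = 7

The answer is 7.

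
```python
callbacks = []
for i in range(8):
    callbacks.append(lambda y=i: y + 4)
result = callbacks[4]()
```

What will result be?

Step 1: Default argument y=i captures i's value at definition time.
Step 2: callbacks[4] was defined when i = 4, so y defaults to 4.
Step 3: result = 4 + 4 = 8 (default arg fixes the late binding issue)

The answer is 8.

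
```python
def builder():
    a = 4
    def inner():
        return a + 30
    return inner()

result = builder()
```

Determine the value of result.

Step 1: builder() defines a = 4.
Step 2: inner() reads a = 4 from enclosing scope, returns 4 + 30 = 34.
Step 3: result = 34

The answer is 34.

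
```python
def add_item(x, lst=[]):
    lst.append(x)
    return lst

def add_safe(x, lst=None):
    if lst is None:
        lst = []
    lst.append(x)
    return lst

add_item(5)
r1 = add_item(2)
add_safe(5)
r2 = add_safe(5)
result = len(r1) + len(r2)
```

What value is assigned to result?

Step 1: add_item shares mutable default: after 2 calls, lst = [5, 2], len = 2.
Step 2: add_safe creates fresh list each time: r2 = [5], len = 1.
Step 3: result = 2 + 1 = 3

The answer is 3.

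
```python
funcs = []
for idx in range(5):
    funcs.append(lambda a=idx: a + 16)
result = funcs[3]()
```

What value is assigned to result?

Step 1: Default argument a=idx captures idx's value at definition time.
Step 2: funcs[3] was defined when idx = 3, so a defaults to 3.
Step 3: result = 3 + 16 = 19 (default arg fixes the late binding issue)

The answer is 19.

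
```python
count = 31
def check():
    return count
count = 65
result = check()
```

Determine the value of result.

Step 1: count is first set to 31, then reassigned to 65.
Step 2: check() is called after the reassignment, so it looks up the current global count = 65.
Step 3: result = 65

The answer is 65.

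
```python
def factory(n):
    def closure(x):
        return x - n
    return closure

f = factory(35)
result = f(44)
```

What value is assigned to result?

Step 1: factory(35) creates a closure capturing n = 35.
Step 2: f(44) computes 44 - 35 = 9.
Step 3: result = 9

The answer is 9.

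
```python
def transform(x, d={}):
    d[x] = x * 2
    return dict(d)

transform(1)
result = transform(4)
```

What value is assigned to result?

Step 1: Mutable default dict is shared across calls.
Step 2: First call adds 1: 2. Second call adds 4: 8.
Step 3: result = {1: 2, 4: 8}

The answer is {1: 2, 4: 8}.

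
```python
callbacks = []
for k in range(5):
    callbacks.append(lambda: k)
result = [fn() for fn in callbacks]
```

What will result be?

Step 1: All 5 lambdas share the same variable k.
Step 2: After the loop, k = 4.
Step 3: Each call returns 4. result = [4, 4, 4, 4, 4]

The answer is [4, 4, 4, 4, 4].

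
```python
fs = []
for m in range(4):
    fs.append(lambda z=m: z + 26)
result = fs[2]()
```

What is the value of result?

Step 1: Default argument z=m captures m's value at definition time.
Step 2: fs[2] was defined when m = 2, so z defaults to 2.
Step 3: result = 2 + 26 = 28 (default arg fixes the late binding issue)

The answer is 28.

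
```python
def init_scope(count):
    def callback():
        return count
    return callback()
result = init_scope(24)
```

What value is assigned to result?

Step 1: init_scope(24) binds parameter count = 24.
Step 2: callback() looks up count in enclosing scope and finds the parameter count = 24.
Step 3: result = 24

The answer is 24.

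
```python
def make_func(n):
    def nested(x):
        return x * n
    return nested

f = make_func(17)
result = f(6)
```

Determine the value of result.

Step 1: make_func(17) creates a closure capturing n = 17.
Step 2: f(6) computes 6 * 17 = 102.
Step 3: result = 102

The answer is 102.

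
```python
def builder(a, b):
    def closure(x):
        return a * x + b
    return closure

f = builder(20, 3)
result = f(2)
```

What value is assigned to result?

Step 1: builder(20, 3) captures a = 20, b = 3.
Step 2: f(2) computes 20 * 2 + 3 = 43.
Step 3: result = 43

The answer is 43.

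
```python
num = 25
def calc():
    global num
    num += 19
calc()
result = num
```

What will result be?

Step 1: num = 25 globally.
Step 2: calc() modifies global num: num += 19 = 44.
Step 3: result = 44

The answer is 44.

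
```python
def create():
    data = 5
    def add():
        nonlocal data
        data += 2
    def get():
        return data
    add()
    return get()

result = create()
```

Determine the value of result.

Step 1: data = 5. add() modifies it via nonlocal, get() reads it.
Step 2: add() makes data = 5 + 2 = 7.
Step 3: get() returns 7. result = 7

The answer is 7.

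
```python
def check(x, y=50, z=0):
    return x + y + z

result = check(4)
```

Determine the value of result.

Step 1: check(4) uses defaults y = 50, z = 0.
Step 2: Returns 4 + 50 + 0 = 54.
Step 3: result = 54

The answer is 54.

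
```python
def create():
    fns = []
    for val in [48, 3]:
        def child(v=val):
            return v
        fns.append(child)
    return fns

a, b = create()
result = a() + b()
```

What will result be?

Step 1: Default argument v=val captures val at each iteration.
Step 2: a() returns 48 (captured at first iteration), b() returns 3 (captured at second).
Step 3: result = 48 + 3 = 51

The answer is 51.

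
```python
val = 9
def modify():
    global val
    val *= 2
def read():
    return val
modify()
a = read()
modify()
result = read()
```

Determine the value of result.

Step 1: val = 9.
Step 2: First modify(): val = 9 * 2 = 18.
Step 3: Second modify(): val = 18 * 2 = 36.
Step 4: read() returns 36

The answer is 36.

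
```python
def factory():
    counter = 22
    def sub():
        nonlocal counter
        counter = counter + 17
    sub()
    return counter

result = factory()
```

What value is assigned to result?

Step 1: factory() sets counter = 22.
Step 2: sub() uses nonlocal to modify counter in factory's scope: counter = 22 + 17 = 39.
Step 3: factory() returns the modified counter = 39

The answer is 39.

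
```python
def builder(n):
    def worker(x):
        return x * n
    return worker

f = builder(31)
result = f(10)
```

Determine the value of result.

Step 1: builder(31) creates a closure capturing n = 31.
Step 2: f(10) computes 10 * 31 = 310.
Step 3: result = 310

The answer is 310.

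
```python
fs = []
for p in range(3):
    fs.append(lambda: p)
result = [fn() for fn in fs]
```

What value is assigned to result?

Step 1: All 3 lambdas share the same variable p.
Step 2: After the loop, p = 2.
Step 3: Each call returns 2. result = [2, 2, 2]

The answer is [2, 2, 2].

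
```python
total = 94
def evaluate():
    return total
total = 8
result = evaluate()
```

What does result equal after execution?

Step 1: total is first set to 94, then reassigned to 8.
Step 2: evaluate() is called after the reassignment, so it looks up the current global total = 8.
Step 3: result = 8

The answer is 8.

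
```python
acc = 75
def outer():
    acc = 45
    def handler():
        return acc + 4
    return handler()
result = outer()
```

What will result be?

Step 1: outer() shadows global acc with acc = 45.
Step 2: handler() finds acc = 45 in enclosing scope, computes 45 + 4 = 49.
Step 3: result = 49

The answer is 49.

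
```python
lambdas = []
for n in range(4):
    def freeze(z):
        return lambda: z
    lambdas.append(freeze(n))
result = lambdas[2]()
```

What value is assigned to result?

Step 1: freeze(n) creates a new scope capturing z = n at call time.
Step 2: lambdas[2] = freeze(2), so its lambda captures z = 2.
Step 3: result = 2 (closure factory fixes late binding)

The answer is 2.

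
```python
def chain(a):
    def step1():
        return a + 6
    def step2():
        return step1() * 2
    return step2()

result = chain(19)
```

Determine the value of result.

Step 1: chain(19) captures a = 19.
Step 2: step2() calls step1() which returns 19 + 6 = 25.
Step 3: step2() returns 25 * 2 = 50

The answer is 50.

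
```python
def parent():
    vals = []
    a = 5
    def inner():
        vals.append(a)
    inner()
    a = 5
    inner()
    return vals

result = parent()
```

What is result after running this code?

Step 1: a = 5. inner() appends current a to vals.
Step 2: First inner(): appends 5. Then a = 5.
Step 3: Second inner(): appends 5 (closure sees updated a). result = [5, 5]

The answer is [5, 5].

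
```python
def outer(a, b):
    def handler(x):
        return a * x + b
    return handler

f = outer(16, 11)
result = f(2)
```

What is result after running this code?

Step 1: outer(16, 11) captures a = 16, b = 11.
Step 2: f(2) computes 16 * 2 + 11 = 43.
Step 3: result = 43

The answer is 43.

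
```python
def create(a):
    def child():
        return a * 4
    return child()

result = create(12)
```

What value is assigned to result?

Step 1: create(12) binds parameter a = 12.
Step 2: child() accesses a = 12 from enclosing scope.
Step 3: result = 12 * 4 = 48

The answer is 48.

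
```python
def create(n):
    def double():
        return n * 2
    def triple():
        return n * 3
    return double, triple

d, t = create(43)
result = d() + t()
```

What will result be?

Step 1: Both closures capture the same n = 43.
Step 2: d() = 43 * 2 = 86, t() = 43 * 3 = 129.
Step 3: result = 86 + 129 = 215

The answer is 215.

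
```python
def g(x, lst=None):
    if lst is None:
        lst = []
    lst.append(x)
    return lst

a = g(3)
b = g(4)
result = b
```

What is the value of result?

Step 1: None default with guard creates a NEW list each call.
Step 2: a = [3] (fresh list). b = [4] (another fresh list).
Step 3: result = [4] (this is the fix for mutable default)

The answer is [4].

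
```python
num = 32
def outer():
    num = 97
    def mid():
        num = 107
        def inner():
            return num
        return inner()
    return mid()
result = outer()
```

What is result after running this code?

Step 1: Three levels of shadowing: global 32, outer 97, mid 107.
Step 2: inner() finds num = 107 in enclosing mid() scope.
Step 3: result = 107

The answer is 107.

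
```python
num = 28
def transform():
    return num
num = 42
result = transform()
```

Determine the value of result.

Step 1: num is first set to 28, then reassigned to 42.
Step 2: transform() is called after the reassignment, so it looks up the current global num = 42.
Step 3: result = 42

The answer is 42.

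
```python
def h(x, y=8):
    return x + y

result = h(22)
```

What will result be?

Step 1: h(22) uses default y = 8.
Step 2: Returns 22 + 8 = 30.
Step 3: result = 30

The answer is 30.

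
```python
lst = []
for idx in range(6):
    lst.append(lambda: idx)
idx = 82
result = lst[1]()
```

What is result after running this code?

Step 1: Lambdas capture the variable idx by reference, not by value.
Step 2: After the loop, idx is reassigned to 82.
Step 3: lst[1]() looks up the current idx = 82. result = 82

The answer is 82.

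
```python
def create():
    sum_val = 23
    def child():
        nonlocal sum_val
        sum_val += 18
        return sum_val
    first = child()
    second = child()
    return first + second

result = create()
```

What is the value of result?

Step 1: sum_val starts at 23.
Step 2: First call: sum_val = 23 + 18 = 41, returns 41.
Step 3: Second call: sum_val = 41 + 18 = 59, returns 59.
Step 4: result = 41 + 59 = 100

The answer is 100.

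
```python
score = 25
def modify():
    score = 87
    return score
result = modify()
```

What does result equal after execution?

Step 1: Global score = 25.
Step 2: modify() creates local score = 87, shadowing the global.
Step 3: Returns local score = 87. result = 87

The answer is 87.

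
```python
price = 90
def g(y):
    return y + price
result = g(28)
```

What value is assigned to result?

Step 1: price = 90 is defined globally.
Step 2: g(28) uses parameter y = 28 and looks up price from global scope = 90.
Step 3: result = 28 + 90 = 118

The answer is 118.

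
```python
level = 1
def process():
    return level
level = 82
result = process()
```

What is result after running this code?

Step 1: level is first set to 1, then reassigned to 82.
Step 2: process() is called after the reassignment, so it looks up the current global level = 82.
Step 3: result = 82

The answer is 82.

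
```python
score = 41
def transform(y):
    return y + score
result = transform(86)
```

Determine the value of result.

Step 1: score = 41 is defined globally.
Step 2: transform(86) uses parameter y = 86 and looks up score from global scope = 41.
Step 3: result = 86 + 41 = 127

The answer is 127.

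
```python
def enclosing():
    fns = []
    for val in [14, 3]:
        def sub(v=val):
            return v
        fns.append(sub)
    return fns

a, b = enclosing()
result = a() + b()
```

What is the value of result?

Step 1: Default argument v=val captures val at each iteration.
Step 2: a() returns 14 (captured at first iteration), b() returns 3 (captured at second).
Step 3: result = 14 + 3 = 17

The answer is 17.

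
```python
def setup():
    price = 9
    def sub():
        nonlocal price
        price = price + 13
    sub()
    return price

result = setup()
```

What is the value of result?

Step 1: setup() sets price = 9.
Step 2: sub() uses nonlocal to modify price in setup's scope: price = 9 + 13 = 22.
Step 3: setup() returns the modified price = 22

The answer is 22.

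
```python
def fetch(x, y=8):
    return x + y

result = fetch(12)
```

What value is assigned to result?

Step 1: fetch(12) uses default y = 8.
Step 2: Returns 12 + 8 = 20.
Step 3: result = 20

The answer is 20.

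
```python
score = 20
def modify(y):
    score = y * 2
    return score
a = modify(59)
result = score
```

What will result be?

Step 1: Global score = 20.
Step 2: modify(59) creates local score = 59 * 2 = 118.
Step 3: Global score unchanged because no global keyword. result = 20

The answer is 20.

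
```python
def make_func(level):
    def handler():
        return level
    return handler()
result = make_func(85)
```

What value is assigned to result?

Step 1: make_func(85) binds parameter level = 85.
Step 2: handler() looks up level in enclosing scope and finds the parameter level = 85.
Step 3: result = 85

The answer is 85.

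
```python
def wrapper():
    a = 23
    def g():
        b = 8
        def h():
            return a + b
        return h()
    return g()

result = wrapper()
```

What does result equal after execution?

Step 1: wrapper() defines a = 23. g() defines b = 8.
Step 2: h() accesses both from enclosing scopes: a = 23, b = 8.
Step 3: result = 23 + 8 = 31

The answer is 31.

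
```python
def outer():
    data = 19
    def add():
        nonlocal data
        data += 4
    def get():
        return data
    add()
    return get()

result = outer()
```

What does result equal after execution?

Step 1: data = 19. add() modifies it via nonlocal, get() reads it.
Step 2: add() makes data = 19 + 4 = 23.
Step 3: get() returns 23. result = 23

The answer is 23.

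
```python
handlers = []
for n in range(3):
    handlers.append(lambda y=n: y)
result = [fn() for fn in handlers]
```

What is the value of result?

Step 1: Default arg y=n captures n at each iteration.
Step 2: Each lambda has its own default: 0, 1, ..., 2.
Step 3: result = [0, 1, 2]

The answer is [0, 1, 2].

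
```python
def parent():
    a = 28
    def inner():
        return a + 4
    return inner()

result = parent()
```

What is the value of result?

Step 1: parent() defines a = 28.
Step 2: inner() reads a = 28 from enclosing scope, returns 28 + 4 = 32.
Step 3: result = 32

The answer is 32.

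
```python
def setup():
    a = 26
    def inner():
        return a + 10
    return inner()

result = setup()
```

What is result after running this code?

Step 1: setup() defines a = 26.
Step 2: inner() reads a = 26 from enclosing scope, returns 26 + 10 = 36.
Step 3: result = 36

The answer is 36.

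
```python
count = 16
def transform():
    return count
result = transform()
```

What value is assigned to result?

Step 1: count = 16 is defined in the global scope.
Step 2: transform() looks up count. No local count exists, so Python checks the global scope via LEGB rule and finds count = 16.
Step 3: result = 16

The answer is 16.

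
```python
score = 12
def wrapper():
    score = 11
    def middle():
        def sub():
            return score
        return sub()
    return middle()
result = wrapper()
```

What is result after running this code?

Step 1: wrapper() defines score = 11. middle() and sub() have no local score.
Step 2: sub() checks local (none), enclosing middle() (none), enclosing wrapper() and finds score = 11.
Step 3: result = 11

The answer is 11.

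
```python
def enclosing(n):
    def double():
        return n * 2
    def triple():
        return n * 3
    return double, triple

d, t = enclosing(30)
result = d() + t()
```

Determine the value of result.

Step 1: Both closures capture the same n = 30.
Step 2: d() = 30 * 2 = 60, t() = 30 * 3 = 90.
Step 3: result = 60 + 90 = 150

The answer is 150.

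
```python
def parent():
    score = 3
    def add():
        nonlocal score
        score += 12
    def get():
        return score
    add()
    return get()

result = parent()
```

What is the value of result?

Step 1: score = 3. add() modifies it via nonlocal, get() reads it.
Step 2: add() makes score = 3 + 12 = 15.
Step 3: get() returns 15. result = 15

The answer is 15.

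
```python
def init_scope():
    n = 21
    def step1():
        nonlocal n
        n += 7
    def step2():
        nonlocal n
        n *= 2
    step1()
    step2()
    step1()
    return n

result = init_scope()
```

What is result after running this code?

Step 1: n = 21.
Step 2: step1(): n = 21 + 7 = 28.
Step 3: step2(): n = 28 * 2 = 56.
Step 4: step1(): n = 56 + 7 = 63. result = 63

The answer is 63.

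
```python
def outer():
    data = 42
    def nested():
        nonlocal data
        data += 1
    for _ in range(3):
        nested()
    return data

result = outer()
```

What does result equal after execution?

Step 1: data = 42.
Step 2: nested() is called 3 times in a loop, each adding 1 via nonlocal.
Step 3: data = 42 + 1 * 3 = 45

The answer is 45.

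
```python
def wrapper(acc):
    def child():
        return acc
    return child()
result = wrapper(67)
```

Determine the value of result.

Step 1: wrapper(67) binds parameter acc = 67.
Step 2: child() looks up acc in enclosing scope and finds the parameter acc = 67.
Step 3: result = 67

The answer is 67.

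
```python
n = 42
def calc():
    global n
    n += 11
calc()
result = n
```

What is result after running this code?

Step 1: n = 42 globally.
Step 2: calc() modifies global n: n += 11 = 53.
Step 3: result = 53

The answer is 53.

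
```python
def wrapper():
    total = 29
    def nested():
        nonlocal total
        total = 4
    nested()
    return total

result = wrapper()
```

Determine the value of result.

Step 1: wrapper() sets total = 29.
Step 2: nested() uses nonlocal to reassign total = 4.
Step 3: result = 4

The answer is 4.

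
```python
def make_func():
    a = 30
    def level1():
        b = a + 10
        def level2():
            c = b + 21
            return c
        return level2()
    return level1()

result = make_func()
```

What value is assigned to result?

Step 1: a = 30. b = a + 10 = 40.
Step 2: c = b + 21 = 40 + 21 = 61.
Step 3: result = 61

The answer is 61.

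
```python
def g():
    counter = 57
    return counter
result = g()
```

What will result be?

Step 1: g() defines counter = 57 in its local scope.
Step 2: return counter finds the local variable counter = 57.
Step 3: result = 57

The answer is 57.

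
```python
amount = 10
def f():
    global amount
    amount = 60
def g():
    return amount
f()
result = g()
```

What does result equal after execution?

Step 1: amount = 10.
Step 2: f() sets global amount = 60.
Step 3: g() reads global amount = 60. result = 60

The answer is 60.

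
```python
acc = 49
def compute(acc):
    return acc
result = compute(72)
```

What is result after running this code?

Step 1: Global acc = 49.
Step 2: compute(72) takes parameter acc = 72, which shadows the global.
Step 3: result = 72

The answer is 72.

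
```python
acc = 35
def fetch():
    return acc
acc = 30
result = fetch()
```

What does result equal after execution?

Step 1: acc is first set to 35, then reassigned to 30.
Step 2: fetch() is called after the reassignment, so it looks up the current global acc = 30.
Step 3: result = 30

The answer is 30.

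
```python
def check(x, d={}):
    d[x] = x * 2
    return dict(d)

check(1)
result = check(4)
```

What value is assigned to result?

Step 1: Mutable default dict is shared across calls.
Step 2: First call adds 1: 2. Second call adds 4: 8.
Step 3: result = {1: 2, 4: 8}

The answer is {1: 2, 4: 8}.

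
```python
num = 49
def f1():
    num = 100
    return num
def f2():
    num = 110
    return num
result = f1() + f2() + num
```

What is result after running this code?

Step 1: Each function shadows global num with its own local.
Step 2: f1() returns 100, f2() returns 110.
Step 3: Global num = 49 is unchanged. result = 100 + 110 + 49 = 259

The answer is 259.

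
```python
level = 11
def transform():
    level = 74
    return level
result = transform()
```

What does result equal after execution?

Step 1: Global level = 11.
Step 2: transform() creates local level = 74, shadowing the global.
Step 3: Returns local level = 74. result = 74

The answer is 74.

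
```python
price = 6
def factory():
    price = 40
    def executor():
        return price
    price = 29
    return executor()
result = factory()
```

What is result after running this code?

Step 1: factory() sets price = 40, then later price = 29.
Step 2: executor() is called after price is reassigned to 29. Closures capture variables by reference, not by value.
Step 3: result = 29

The answer is 29.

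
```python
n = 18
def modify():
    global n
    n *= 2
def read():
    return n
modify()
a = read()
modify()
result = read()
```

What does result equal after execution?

Step 1: n = 18.
Step 2: First modify(): n = 18 * 2 = 36.
Step 3: Second modify(): n = 36 * 2 = 72.
Step 4: read() returns 72

The answer is 72.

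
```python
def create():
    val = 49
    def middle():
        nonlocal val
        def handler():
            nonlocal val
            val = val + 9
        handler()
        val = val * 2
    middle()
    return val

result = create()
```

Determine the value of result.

Step 1: val = 49.
Step 2: handler() adds 9: val = 49 + 9 = 58.
Step 3: middle() doubles: val = 58 * 2 = 116.
Step 4: result = 116

The answer is 116.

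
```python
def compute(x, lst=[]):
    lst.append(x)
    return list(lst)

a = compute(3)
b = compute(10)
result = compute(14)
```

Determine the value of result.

Step 1: Default list is shared. list() creates copies for return values.
Step 2: Internal list grows: [3] -> [3, 10] -> [3, 10, 14].
Step 3: result = [3, 10, 14]

The answer is [3, 10, 14].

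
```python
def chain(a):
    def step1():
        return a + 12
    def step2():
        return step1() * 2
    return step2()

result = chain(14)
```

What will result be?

Step 1: chain(14) captures a = 14.
Step 2: step2() calls step1() which returns 14 + 12 = 26.
Step 3: step2() returns 26 * 2 = 52

The answer is 52.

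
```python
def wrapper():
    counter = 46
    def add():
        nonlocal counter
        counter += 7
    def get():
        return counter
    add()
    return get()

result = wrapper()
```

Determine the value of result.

Step 1: counter = 46. add() modifies it via nonlocal, get() reads it.
Step 2: add() makes counter = 46 + 7 = 53.
Step 3: get() returns 53. result = 53

The answer is 53.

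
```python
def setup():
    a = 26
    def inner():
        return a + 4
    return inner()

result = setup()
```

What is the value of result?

Step 1: setup() defines a = 26.
Step 2: inner() reads a = 26 from enclosing scope, returns 26 + 4 = 30.
Step 3: result = 30

The answer is 30.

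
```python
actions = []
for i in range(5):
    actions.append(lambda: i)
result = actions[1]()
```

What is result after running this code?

Step 1: The loop creates 5 lambdas, all referencing the same variable i.
Step 2: After the loop, i = 4 (final value).
Step 3: actions[1]() looks up i at call time and finds 4. This is the late binding gotcha. result = 4

The answer is 4.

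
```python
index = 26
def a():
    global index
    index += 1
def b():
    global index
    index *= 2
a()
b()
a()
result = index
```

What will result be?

Step 1: index = 26.
Step 2: a(): index = 26 + 1 = 27.
Step 3: b(): index = 27 * 2 = 54.
Step 4: a(): index = 54 + 1 = 55

The answer is 55.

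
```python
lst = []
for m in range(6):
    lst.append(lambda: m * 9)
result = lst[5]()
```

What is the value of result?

Step 1: All lambdas reference the same variable m (late binding).
Step 2: After the loop, m = 5. Every lambda returns m * 9.
Step 3: lst[5]() = 5 * 9 = 45

The answer is 45.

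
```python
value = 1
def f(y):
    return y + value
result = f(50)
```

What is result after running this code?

Step 1: value = 1 is defined globally.
Step 2: f(50) uses parameter y = 50 and looks up value from global scope = 1.
Step 3: result = 50 + 1 = 51

The answer is 51.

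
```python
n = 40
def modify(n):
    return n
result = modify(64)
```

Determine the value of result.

Step 1: Global n = 40.
Step 2: modify(64) takes parameter n = 64, which shadows the global.
Step 3: result = 64

The answer is 64.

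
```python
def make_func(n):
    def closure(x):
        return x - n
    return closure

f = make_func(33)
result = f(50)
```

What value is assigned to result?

Step 1: make_func(33) creates a closure capturing n = 33.
Step 2: f(50) computes 50 - 33 = 17.
Step 3: result = 17

The answer is 17.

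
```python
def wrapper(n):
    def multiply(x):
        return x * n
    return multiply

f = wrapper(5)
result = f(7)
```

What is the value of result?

Step 1: wrapper(5) returns multiply closure with n = 5.
Step 2: f(7) computes 7 * 5 = 35.
Step 3: result = 35

The answer is 35.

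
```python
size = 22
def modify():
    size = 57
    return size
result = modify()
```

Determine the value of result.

Step 1: Global size = 22.
Step 2: modify() creates local size = 57, shadowing the global.
Step 3: Returns local size = 57. result = 57

The answer is 57.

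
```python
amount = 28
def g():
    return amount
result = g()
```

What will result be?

Step 1: amount = 28 is defined in the global scope.
Step 2: g() looks up amount. No local amount exists, so Python checks the global scope via LEGB rule and finds amount = 28.
Step 3: result = 28

The answer is 28.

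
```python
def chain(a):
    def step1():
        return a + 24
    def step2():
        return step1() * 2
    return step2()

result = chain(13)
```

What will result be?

Step 1: chain(13) captures a = 13.
Step 2: step2() calls step1() which returns 13 + 24 = 37.
Step 3: step2() returns 37 * 2 = 74

The answer is 74.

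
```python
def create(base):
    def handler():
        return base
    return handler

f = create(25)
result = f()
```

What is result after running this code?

Step 1: create(25) creates closure capturing base = 25.
Step 2: f() returns the captured base = 25.
Step 3: result = 25

The answer is 25.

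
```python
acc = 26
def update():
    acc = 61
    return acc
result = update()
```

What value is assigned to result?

Step 1: Global acc = 26.
Step 2: update() creates local acc = 61, shadowing the global.
Step 3: Returns local acc = 61. result = 61

The answer is 61.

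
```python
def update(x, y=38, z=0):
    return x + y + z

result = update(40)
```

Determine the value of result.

Step 1: update(40) uses defaults y = 38, z = 0.
Step 2: Returns 40 + 38 + 0 = 78.
Step 3: result = 78

The answer is 78.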